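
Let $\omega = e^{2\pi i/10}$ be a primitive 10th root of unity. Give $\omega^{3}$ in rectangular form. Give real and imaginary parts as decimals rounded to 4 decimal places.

ω^3 = e^(2πi·3/10) = e^(i·3π/5)
= cos(3π/5) + i sin(3π/5)
= -0.3090 + 0.9511i


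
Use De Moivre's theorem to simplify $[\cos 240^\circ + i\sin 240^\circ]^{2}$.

By De Moivre: z^n = r^n(cos(nθ) + i sin(nθ))
= 1^2(cos(2*240°) + i sin(2*240°))
= 1(cos 120° + i sin 120°)
= -1/2 + (sqrt(3)/2)i


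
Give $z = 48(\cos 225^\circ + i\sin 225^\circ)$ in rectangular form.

a = r cos θ = 48 * -sqrt(2)/2 = -24*sqrt(2)
b = r sin θ = 48 * -sqrt(2)/2 = -24*sqrt(2)
z = -24*sqrt(2) - 24*sqrt(2)i


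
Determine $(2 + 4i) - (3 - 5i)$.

(2 - 3) + (4 - (-5))i = -1 + 9i


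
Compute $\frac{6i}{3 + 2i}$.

Multiply numerator and denominator by conjugate (3 - 2i):
= (6i)(3 - 2i) / (3^2 + 2^2)
= (12 + 18i) / 13
= 12/13 + (18/13)i


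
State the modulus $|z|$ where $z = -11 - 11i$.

|z| = sqrt(a^2 + b^2) = sqrt((-11)^2 + (-11)^2) = sqrt(242) = sqrt(242)


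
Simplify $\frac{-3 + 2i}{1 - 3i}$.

Multiply numerator and denominator by conjugate (1 + 3i):
= (-3 + 2i)(1 + 3i) / (1^2 + (-3)^2)
= (-9 - 7i) / 10
= -9/10 - (7/10)i


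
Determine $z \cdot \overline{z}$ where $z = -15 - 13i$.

z * conjugate(z) = |z|^2 = a^2 + b^2
= (-15)^2 + (-13)^2 = 394


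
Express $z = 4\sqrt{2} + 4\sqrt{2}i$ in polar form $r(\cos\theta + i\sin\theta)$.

r = |z| = sqrt(a^2 + b^2) = sqrt((4*sqrt(2))^2 + (4*sqrt(2))^2) = sqrt(32 + 32) = sqrt(64) = 8
θ = arctan(b/a) = arctan(5.6569/5.6569) (quadrant-adjusted) = 45°
z = 8(cos 45° + i sin 45°)


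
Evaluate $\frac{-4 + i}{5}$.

Divisor is real, so divide each part by 5:
= -4/5 + (1/5)i


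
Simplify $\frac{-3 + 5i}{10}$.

Divisor is real, so divide each part by 10:
= -3/10 + (1/2)i


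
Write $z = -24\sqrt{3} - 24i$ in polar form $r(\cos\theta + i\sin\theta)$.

r = |z| = sqrt(a^2 + b^2) = sqrt((-24*sqrt(3))^2 + (-24)^2) = sqrt(1728 + 576) = sqrt(2304) = 48
θ = arctan(b/a) = arctan(-24/-41.5692) (quadrant-adjusted) = 210°
z = 48(cos 210° + i sin 210°)


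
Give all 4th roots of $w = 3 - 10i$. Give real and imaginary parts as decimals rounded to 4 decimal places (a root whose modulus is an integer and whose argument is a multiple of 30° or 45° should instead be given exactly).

|w| = sqrt(109) ≈ 10.440307, arg(w) ≈ 286.699244°
Root modulus = sqrt(109)^(1/4) ≈ 1.797539
Root arguments: θ_k = (arg(w) + 360°k)/4 for k = 0, 1, ..., 3
Compute each root as (root modulus)(cos θ_k + i sin θ_k) using full-precision intermediates, then round to 4 decimal places.
Roots: 0.5652 + 1.7064i, -1.7064 + 0.5652i, -0.5652 - 1.7064i, 1.7064 - 0.5652i


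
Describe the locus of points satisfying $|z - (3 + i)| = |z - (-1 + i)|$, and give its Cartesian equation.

|z - z1| = |z - z2| means z is equidistant from z1 and z2,
i.e. the perpendicular bisector of the segment from (3, 1) to (-1, 1) (midpoint (1, 1)).
With z = x + yi, square both sides:
(x - 3)^2 + (y - 1)^2 = (x - (-1))^2 + (y - 1)^2
The x^2 and y^2 terms cancel: -8x + 0y = 2 - 10 = -8
Simplify: x = 1
Locus: Perpendicular bisector of the segment from (3, 1) to (-1, 1): the line x = 1


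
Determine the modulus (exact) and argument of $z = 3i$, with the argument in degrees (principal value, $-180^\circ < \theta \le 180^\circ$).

|z| = sqrt(0^2 + 3^2) = 3
a = 0 and b > 0, so z lies on the positive imaginary axis: arg(z) = 90°


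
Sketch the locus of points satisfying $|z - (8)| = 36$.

|z - z0| = r describes a circle centered at z0 with radius r
Here z0 = 8 and r = 36
Locus: Circle centered at (8, 0) with radius 36


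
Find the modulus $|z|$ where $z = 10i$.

|z| = sqrt(a^2 + b^2) = sqrt(0^2 + 10^2) = sqrt(100) = 10


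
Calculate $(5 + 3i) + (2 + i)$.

(5 + 2) + (3 + 1)i = 7 + 4i


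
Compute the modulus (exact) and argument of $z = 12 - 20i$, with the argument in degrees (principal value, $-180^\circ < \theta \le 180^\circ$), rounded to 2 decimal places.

|z| = sqrt(12^2 + (-20)^2) = sqrt(544)
arg(z) = arctan(b/a) = arctan(-20/12) (quadrant-adjusted) = -59.04°


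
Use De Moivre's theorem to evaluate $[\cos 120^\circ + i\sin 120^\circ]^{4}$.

By De Moivre: z^n = r^n(cos(nθ) + i sin(nθ))
= 1^4(cos(4*120°) + i sin(4*120°))
= 1(cos 120° + i sin 120°)
= -1/2 + (sqrt(3)/2)i


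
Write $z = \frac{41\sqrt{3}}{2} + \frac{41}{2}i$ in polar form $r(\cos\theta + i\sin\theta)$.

r = |z| = sqrt(a^2 + b^2) = sqrt((41*sqrt(3)/2)^2 + (41/2)^2) = sqrt(5043/4 + 1681/4) = sqrt(1681) = 41
θ = arctan(b/a) = arctan(20.5/35.507) (quadrant-adjusted) = 30°
z = 41(cos 30° + i sin 30°)


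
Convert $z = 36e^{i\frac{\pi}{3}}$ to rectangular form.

a = r cos θ = 36 * 1/2 = 18
b = r sin θ = 36 * sqrt(3)/2 = 18*sqrt(3)
z = 18 + 18*sqrt(3)i


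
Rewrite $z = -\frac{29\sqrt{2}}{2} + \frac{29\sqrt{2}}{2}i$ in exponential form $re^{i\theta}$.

r = |z| = sqrt((-29*sqrt(2)/2)^2 + (29*sqrt(2)/2)^2) = sqrt(841/2 + 841/2) = sqrt(841) = 29
θ = arctan(b/a) = arctan(20.5061/-20.5061) (quadrant-adjusted) = 135° = 3π/4
z = 29e^(i*3π/4)


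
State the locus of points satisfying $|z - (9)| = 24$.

|z - z0| = r describes a circle centered at z0 with radius r
Here z0 = 9 and r = 24
Locus: Circle centered at (9, 0) with radius 24


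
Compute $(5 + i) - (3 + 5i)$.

(5 - 3) + (1 - 5)i = 2 - 4i


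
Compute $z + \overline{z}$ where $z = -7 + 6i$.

z + conjugate(z) = (a + bi) + (a - bi) = 2a
= 2 * (-7) = -14


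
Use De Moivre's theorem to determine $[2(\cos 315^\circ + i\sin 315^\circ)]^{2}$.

By De Moivre: z^n = r^n(cos(nθ) + i sin(nθ))
= 2^2(cos(2*315°) + i sin(2*315°))
= 4(cos 270° + i sin 270°)
= -4i


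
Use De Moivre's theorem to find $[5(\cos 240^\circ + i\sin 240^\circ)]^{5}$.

By De Moivre: z^n = r^n(cos(nθ) + i sin(nθ))
= 5^5(cos(5*240°) + i sin(5*240°))
= 3125(cos 120° + i sin 120°)
= -3125/2 + (3125*sqrt(3)/2)i


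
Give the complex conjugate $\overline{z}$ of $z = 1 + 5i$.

If z = a + bi, then conjugate(z) = a - bi
conjugate(1 + 5i) = 1 - 5i


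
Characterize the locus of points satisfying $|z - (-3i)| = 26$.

|z - z0| = r describes a circle centered at z0 with radius r
Here z0 = -3i and r = 26
Locus: Circle centered at (0, -3) with radius 26


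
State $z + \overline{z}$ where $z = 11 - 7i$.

z + conjugate(z) = (a + bi) + (a - bi) = 2a
= 2 * 11 = 22


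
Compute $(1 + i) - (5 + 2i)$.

(1 - 5) + (1 - 2)i = -4 - i


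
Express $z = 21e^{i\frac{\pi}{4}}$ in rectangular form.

a = r cos θ = 21 * sqrt(2)/2 = 21*sqrt(2)/2
b = r sin θ = 21 * sqrt(2)/2 = 21*sqrt(2)/2
z = 21*sqrt(2)/2 + (21*sqrt(2)/2)i


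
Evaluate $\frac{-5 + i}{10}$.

Divisor is real, so divide each part by 10:
= -1/2 + (1/10)i


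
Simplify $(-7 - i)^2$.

(a + bi)^2 = a^2 - b^2 + 2abi
= (-7)^2 - (-1)^2 + 2*(-7)*(-1)i
= 48 + 14i


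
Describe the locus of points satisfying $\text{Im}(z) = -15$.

Im(z) = y where z = x + yi; the equation y = -15 is satisfied by all points with that y-coordinate
Locus: Horizontal line y = -15


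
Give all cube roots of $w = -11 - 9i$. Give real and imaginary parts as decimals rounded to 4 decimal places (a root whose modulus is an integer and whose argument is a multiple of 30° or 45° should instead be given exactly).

|w| = sqrt(202) ≈ 14.212670, arg(w) ≈ 219.289407°
Root modulus = sqrt(202)^(1/3) ≈ 2.422285
Root arguments: θ_k = (arg(w) + 360°k)/3 for k = 0, 1, ..., 2
Compute each root as (root modulus)(cos θ_k + i sin θ_k) using full-precision intermediates, then round to 4 decimal places.
Roots: 0.7043 + 2.3176i, -2.3593 - 0.5489i, 1.6550 - 1.7688i


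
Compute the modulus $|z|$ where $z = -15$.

|z| = sqrt(a^2 + b^2) = sqrt((-15)^2 + 0^2) = sqrt(225) = 15


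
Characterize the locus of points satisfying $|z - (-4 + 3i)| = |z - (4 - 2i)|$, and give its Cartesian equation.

|z - z1| = |z - z2| means z is equidistant from z1 and z2,
i.e. the perpendicular bisector of the segment from (-4, 3) to (4, -2) (midpoint (0, 1/2)).
With z = x + yi, square both sides:
(x - (-4))^2 + (y - 3)^2 = (x - 4)^2 + (y - (-2))^2
The x^2 and y^2 terms cancel: 16x + (-10)y = 20 - 25 = -5
Simplify: 16x - 10y = -5
Locus: Perpendicular bisector of the segment from (-4, 3) to (4, -2): the line 16x - 10y = -5


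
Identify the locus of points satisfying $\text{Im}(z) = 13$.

Im(z) = y where z = x + yi; the equation y = 13 is satisfied by all points with that y-coordinate
Locus: Horizontal line y = 13


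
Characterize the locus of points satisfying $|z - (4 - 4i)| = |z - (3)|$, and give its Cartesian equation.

|z - z1| = |z - z2| means z is equidistant from z1 and z2,
i.e. the perpendicular bisector of the segment from (4, -4) to (3, 0) (midpoint (7/2, -2)).
With z = x + yi, square both sides:
(x - 4)^2 + (y - (-4))^2 = (x - 3)^2 + (y - 0)^2
The x^2 and y^2 terms cancel: -2x + 8y = 9 - 32 = -23
Simplify: 2x - 8y = 23
Locus: Perpendicular bisector of the segment from (4, -4) to (3, 0): the line 2x - 8y = 23


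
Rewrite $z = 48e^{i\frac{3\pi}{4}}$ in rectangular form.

a = r cos θ = 48 * -sqrt(2)/2 = -24*sqrt(2)
b = r sin θ = 48 * sqrt(2)/2 = 24*sqrt(2)
z = -24*sqrt(2) + 24*sqrt(2)i


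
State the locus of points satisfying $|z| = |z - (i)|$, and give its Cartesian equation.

|z - z1| = |z - z2| means z is equidistant from z1 and z2,
i.e. the perpendicular bisector of the segment from (0, 0) to (0, 1) (midpoint (0, 1/2)).
With z = x + yi, square both sides:
(x - 0)^2 + (y - 0)^2 = (x - 0)^2 + (y - 1)^2
The x^2 and y^2 terms cancel: 0x + 2y = 1 - 0 = 1
Simplify: y = 1/2
Locus: Perpendicular bisector of the segment from (0, 0) to (0, 1): the line y = 1/2


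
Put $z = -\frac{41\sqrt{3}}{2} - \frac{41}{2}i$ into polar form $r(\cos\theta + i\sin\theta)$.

r = |z| = sqrt(a^2 + b^2) = sqrt((-41*sqrt(3)/2)^2 + (-41/2)^2) = sqrt(5043/4 + 1681/4) = sqrt(1681) = 41
θ = arctan(b/a) = arctan(-20.5/-35.507) (quadrant-adjusted) = 210°
z = 41(cos 210° + i sin 210°)


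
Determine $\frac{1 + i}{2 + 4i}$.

Multiply numerator and denominator by conjugate (2 - 4i):
= (1 + i)(2 - 4i) / (2^2 + 4^2)
= (6 - 2i) / 20
Divide through by 2: (3 - i) / 10
= 3/10 - (1/10)i


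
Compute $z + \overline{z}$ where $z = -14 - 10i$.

z + conjugate(z) = (a + bi) + (a - bi) = 2a
= 2 * (-14) = -28


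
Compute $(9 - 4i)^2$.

(a + bi)^2 = a^2 - b^2 + 2abi
= 9^2 - (-4)^2 + 2*9*(-4)i
= 65 - 72i


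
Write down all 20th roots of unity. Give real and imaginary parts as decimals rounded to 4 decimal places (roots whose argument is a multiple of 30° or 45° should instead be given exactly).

ω_k = e^(2πik/20) = cos(2πk/20) + i sin(2πk/20) for k = 0, 1, ..., 19
Roots: 1, 0.9511 + 0.3090i, 0.8090 + 0.5878i, 0.5878 + 0.8090i, 0.3090 + 0.9511i, i, -0.3090 + 0.9511i, -0.5878 + 0.8090i, -0.8090 + 0.5878i, -0.9511 + 0.3090i, -1, -0.9511 - 0.3090i, -0.8090 - 0.5878i, -0.5878 - 0.8090i, -0.3090 - 0.9511i, -i, 0.3090 - 0.9511i, 0.5878 - 0.8090i, 0.8090 - 0.5878i, 0.9511 - 0.3090i


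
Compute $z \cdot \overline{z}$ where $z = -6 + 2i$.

z * conjugate(z) = |z|^2 = a^2 + b^2
= (-6)^2 + 2^2 = 40


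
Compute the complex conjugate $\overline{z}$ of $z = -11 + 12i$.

If z = a + bi, then conjugate(z) = a - bi
conjugate(-11 + 12i) = -11 - 12i


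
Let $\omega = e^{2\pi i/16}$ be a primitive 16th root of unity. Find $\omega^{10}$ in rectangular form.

ω^10 = e^(2πi·10/16) = e^(i·5π/4)
= cos(5π/4) + i sin(5π/4)
= -sqrt(2)/2 - (sqrt(2)/2)i


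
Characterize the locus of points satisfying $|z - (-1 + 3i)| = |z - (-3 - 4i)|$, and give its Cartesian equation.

|z - z1| = |z - z2| means z is equidistant from z1 and z2,
i.e. the perpendicular bisector of the segment from (-1, 3) to (-3, -4) (midpoint (-2, -1/2)).
With z = x + yi, square both sides:
(x - (-1))^2 + (y - 3)^2 = (x - (-3))^2 + (y - (-4))^2
The x^2 and y^2 terms cancel: -4x + (-14)y = 25 - 10 = 15
Simplify: 4x + 14y = -15
Locus: Perpendicular bisector of the segment from (-1, 3) to (-3, -4): the line 4x + 14y = -15


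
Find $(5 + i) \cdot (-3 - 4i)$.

(a1*a2 - b1*b2) + (a1*b2 + b1*a2)i
= (-15 - (-4)) + (-20 + (-3))i
= -11 - 23i


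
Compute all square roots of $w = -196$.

|w| = 196, arg(w) = 180°
Root modulus = 196^(1/2) = 14
Root arguments: θ_k = (180° + 360°k)/2 for k = 0, 1, ..., 1
Roots: 14i, -14i


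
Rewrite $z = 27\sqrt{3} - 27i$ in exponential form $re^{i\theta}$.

r = |z| = sqrt((27*sqrt(3))^2 + (-27)^2) = sqrt(2187 + 729) = sqrt(2916) = 54
θ = arctan(b/a) = arctan(-27/46.7654) (quadrant-adjusted) = -30° = -π/6
z = 54e^(-i*π/6)


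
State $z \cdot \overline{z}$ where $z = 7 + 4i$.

z * conjugate(z) = |z|^2 = a^2 + b^2
= 7^2 + 4^2 = 65


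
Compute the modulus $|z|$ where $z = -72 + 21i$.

|z| = sqrt(a^2 + b^2) = sqrt((-72)^2 + 21^2) = sqrt(5625) = 75


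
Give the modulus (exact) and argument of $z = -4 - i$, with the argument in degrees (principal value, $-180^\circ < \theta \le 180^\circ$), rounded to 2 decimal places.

|z| = sqrt((-4)^2 + (-1)^2) = sqrt(17)
arg(z) = arctan(b/a) = arctan(-1/-4) (quadrant-adjusted) = -165.96°


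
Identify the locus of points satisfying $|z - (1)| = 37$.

|z - z0| = r describes a circle centered at z0 with radius r
Here z0 = 1 and r = 37
Locus: Circle centered at (1, 0) with radius 37


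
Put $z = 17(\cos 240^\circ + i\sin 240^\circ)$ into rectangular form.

a = r cos θ = 17 * -1/2 = -17/2
b = r sin θ = 17 * -sqrt(3)/2 = -17*sqrt(3)/2
z = -17/2 - (17*sqrt(3)/2)i


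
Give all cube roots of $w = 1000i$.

|w| = 1000, arg(w) = 90°
Root modulus = 1000^(1/3) = 10
Root arguments: θ_k = (90° + 360°k)/3 for k = 0, 1, ..., 2
Roots: 5*sqrt(3) + 5i, -5*sqrt(3) + 5i, -10i


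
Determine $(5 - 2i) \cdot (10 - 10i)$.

(a1*a2 - b1*b2) + (a1*b2 + b1*a2)i
= (50 - 20) + (-50 + (-20))i
= 30 - 70i


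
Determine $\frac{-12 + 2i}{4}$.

Divisor is real, so divide each part by 4:
= -3 + (1/2)i


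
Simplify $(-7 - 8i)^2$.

(a + bi)^2 = a^2 - b^2 + 2abi
= (-7)^2 - (-8)^2 + 2*(-7)*(-8)i
= -15 + 112i


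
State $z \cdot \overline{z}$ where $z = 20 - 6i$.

z * conjugate(z) = |z|^2 = a^2 + b^2
= 20^2 + (-6)^2 = 436


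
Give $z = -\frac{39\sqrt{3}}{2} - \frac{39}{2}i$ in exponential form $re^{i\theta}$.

r = |z| = sqrt((-39*sqrt(3)/2)^2 + (-39/2)^2) = sqrt(4563/4 + 1521/4) = sqrt(1521) = 39
θ = arctan(b/a) = arctan(-19.5/-33.775) (quadrant-adjusted) = -150° = -5π/6
z = 39e^(-i*5π/6)


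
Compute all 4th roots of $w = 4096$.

|w| = 4096, arg(w) = 0°
Root modulus = 4096^(1/4) = 8
Root arguments: θ_k = (0° + 360°k)/4 for k = 0, 1, ..., 3
Roots: 8, 8i, -8, -8i


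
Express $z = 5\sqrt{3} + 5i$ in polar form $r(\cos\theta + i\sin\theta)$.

r = |z| = sqrt(a^2 + b^2) = sqrt((5*sqrt(3))^2 + (5)^2) = sqrt(75 + 25) = sqrt(100) = 10
θ = arctan(b/a) = arctan(5/8.6603) (quadrant-adjusted) = 30°
z = 10(cos 30° + i sin 30°)


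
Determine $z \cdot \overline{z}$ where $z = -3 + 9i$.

z * conjugate(z) = |z|^2 = a^2 + b^2
= (-3)^2 + 9^2 = 90


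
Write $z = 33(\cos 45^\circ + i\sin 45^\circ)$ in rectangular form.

a = r cos θ = 33 * sqrt(2)/2 = 33*sqrt(2)/2
b = r sin θ = 33 * sqrt(2)/2 = 33*sqrt(2)/2
z = 33*sqrt(2)/2 + (33*sqrt(2)/2)i


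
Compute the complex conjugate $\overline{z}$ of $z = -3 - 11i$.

If z = a + bi, then conjugate(z) = a - bi
conjugate(-3 - 11i) = -3 + 11i


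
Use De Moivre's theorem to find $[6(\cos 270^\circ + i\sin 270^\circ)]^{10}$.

By De Moivre: z^n = r^n(cos(nθ) + i sin(nθ))
= 6^10(cos(10*270°) + i sin(10*270°))
= 60466176(cos 180° + i sin 180°)
= -60466176


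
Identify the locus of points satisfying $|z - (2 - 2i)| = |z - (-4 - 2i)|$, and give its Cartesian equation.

|z - z1| = |z - z2| means z is equidistant from z1 and z2,
i.e. the perpendicular bisector of the segment from (2, -2) to (-4, -2) (midpoint (-1, -2)).
With z = x + yi, square both sides:
(x - 2)^2 + (y - (-2))^2 = (x - (-4))^2 + (y - (-2))^2
The x^2 and y^2 terms cancel: -12x + 0y = 20 - 8 = 12
Simplify: x = -1
Locus: Perpendicular bisector of the segment from (2, -2) to (-4, -2): the line x = -1


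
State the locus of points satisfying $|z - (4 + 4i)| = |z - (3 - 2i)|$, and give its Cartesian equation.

|z - z1| = |z - z2| means z is equidistant from z1 and z2,
i.e. the perpendicular bisector of the segment from (4, 4) to (3, -2) (midpoint (7/2, 1)).
With z = x + yi, square both sides:
(x - 4)^2 + (y - 4)^2 = (x - 3)^2 + (y - (-2))^2
The x^2 and y^2 terms cancel: -2x + (-12)y = 13 - 32 = -19
Simplify: 2x + 12y = 19
Locus: Perpendicular bisector of the segment from (4, 4) to (3, -2): the line 2x + 12y = 19


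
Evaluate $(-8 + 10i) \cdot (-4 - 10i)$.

(a1*a2 - b1*b2) + (a1*b2 + b1*a2)i
= (32 - (-100)) + (80 + (-40))i
= 132 + 40i


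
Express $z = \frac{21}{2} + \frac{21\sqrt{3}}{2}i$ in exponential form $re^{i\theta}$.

r = |z| = sqrt((21/2)^2 + (21*sqrt(3)/2)^2) = sqrt(441/4 + 1323/4) = sqrt(441) = 21
θ = arctan(b/a) = arctan(18.1865/10.5) (quadrant-adjusted) = 60° = π/3
z = 21e^(i*π/3)


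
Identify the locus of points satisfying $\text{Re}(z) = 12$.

Re(z) = x where z = x + yi; the equation x = 12 is satisfied by all points with that x-coordinate
Locus: Vertical line x = 12


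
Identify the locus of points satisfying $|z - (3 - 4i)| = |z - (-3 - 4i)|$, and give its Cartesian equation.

|z - z1| = |z - z2| means z is equidistant from z1 and z2,
i.e. the perpendicular bisector of the segment from (3, -4) to (-3, -4) (midpoint (0, -4)).
With z = x + yi, square both sides:
(x - 3)^2 + (y - (-4))^2 = (x - (-3))^2 + (y - (-4))^2
The x^2 and y^2 terms cancel: -12x + 0y = 25 - 25 = 0
Simplify: x = 0
Locus: Perpendicular bisector of the segment from (3, -4) to (-3, -4): the line x = 0


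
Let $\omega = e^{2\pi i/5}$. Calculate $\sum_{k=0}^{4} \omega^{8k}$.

Let ζ = ω^8 = e^(2πi·8/5). Since 5 ∤ 8, ζ ≠ 1.
Sum = Σ_{k=0}^{4} ζ^k = (ζ^5 - 1)/(ζ - 1) = (ω^{8·5} - 1)/(ζ - 1) = (1 - 1)/(ζ - 1) = 0


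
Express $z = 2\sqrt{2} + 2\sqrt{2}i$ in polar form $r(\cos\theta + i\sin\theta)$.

r = |z| = sqrt(a^2 + b^2) = sqrt((2*sqrt(2))^2 + (2*sqrt(2))^2) = sqrt(8 + 8) = sqrt(16) = 4
θ = arctan(b/a) = arctan(2.8284/2.8284) (quadrant-adjusted) = 45°
z = 4(cos 45° + i sin 45°)


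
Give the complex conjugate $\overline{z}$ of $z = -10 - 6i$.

If z = a + bi, then conjugate(z) = a - bi
conjugate(-10 - 6i) = -10 + 6i


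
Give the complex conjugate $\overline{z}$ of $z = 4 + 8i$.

If z = a + bi, then conjugate(z) = a - bi
conjugate(4 + 8i) = 4 - 8i


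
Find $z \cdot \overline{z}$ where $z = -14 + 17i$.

z * conjugate(z) = |z|^2 = a^2 + b^2
= (-14)^2 + 17^2 = 485


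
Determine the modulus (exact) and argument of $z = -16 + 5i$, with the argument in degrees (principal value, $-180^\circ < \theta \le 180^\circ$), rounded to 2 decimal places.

|z| = sqrt((-16)^2 + 5^2) = sqrt(281)
arg(z) = arctan(b/a) = arctan(5/-16) (quadrant-adjusted) = 162.65°


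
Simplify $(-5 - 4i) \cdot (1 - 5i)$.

(a1*a2 - b1*b2) + (a1*b2 + b1*a2)i
= (-5 - 20) + (25 + (-4))i
= -25 + 21i


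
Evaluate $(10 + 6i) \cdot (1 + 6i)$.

(a1*a2 - b1*b2) + (a1*b2 + b1*a2)i
= (10 - 36) + (60 + 6)i
= -26 + 66i


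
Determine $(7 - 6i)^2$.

(a + bi)^2 = a^2 - b^2 + 2abi
= 7^2 - (-6)^2 + 2*7*(-6)i
= 13 - 84i


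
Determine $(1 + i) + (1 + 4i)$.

(1 + 1) + (1 + 4)i = 2 + 5i


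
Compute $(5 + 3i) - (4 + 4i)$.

(5 - 4) + (3 - 4)i = 1 - i


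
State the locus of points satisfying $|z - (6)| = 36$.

|z - z0| = r describes a circle centered at z0 with radius r
Here z0 = 6 and r = 36
Locus: Circle centered at (6, 0) with radius 36


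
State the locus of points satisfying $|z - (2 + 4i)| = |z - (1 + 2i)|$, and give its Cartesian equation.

|z - z1| = |z - z2| means z is equidistant from z1 and z2,
i.e. the perpendicular bisector of the segment from (2, 4) to (1, 2) (midpoint (3/2, 3)).
With z = x + yi, square both sides:
(x - 2)^2 + (y - 4)^2 = (x - 1)^2 + (y - 2)^2
The x^2 and y^2 terms cancel: -2x + (-4)y = 5 - 20 = -15
Simplify: 2x + 4y = 15
Locus: Perpendicular bisector of the segment from (2, 4) to (1, 2): the line 2x + 4y = 15


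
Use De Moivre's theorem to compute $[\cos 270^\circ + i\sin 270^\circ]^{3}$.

By De Moivre: z^n = r^n(cos(nθ) + i sin(nθ))
= 1^3(cos(3*270°) + i sin(3*270°))
= 1(cos 90° + i sin 90°)
= i


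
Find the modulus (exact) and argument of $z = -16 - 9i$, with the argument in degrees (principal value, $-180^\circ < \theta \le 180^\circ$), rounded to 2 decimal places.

|z| = sqrt((-16)^2 + (-9)^2) = sqrt(337)
arg(z) = arctan(b/a) = arctan(-9/-16) (quadrant-adjusted) = -150.64°


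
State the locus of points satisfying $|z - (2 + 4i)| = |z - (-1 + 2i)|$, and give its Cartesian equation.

|z - z1| = |z - z2| means z is equidistant from z1 and z2,
i.e. the perpendicular bisector of the segment from (2, 4) to (-1, 2) (midpoint (1/2, 3)).
With z = x + yi, square both sides:
(x - 2)^2 + (y - 4)^2 = (x - (-1))^2 + (y - 2)^2
The x^2 and y^2 terms cancel: -6x + (-4)y = 5 - 20 = -15
Simplify: 6x + 4y = 15
Locus: Perpendicular bisector of the segment from (2, 4) to (-1, 2): the line 6x + 4y = 15


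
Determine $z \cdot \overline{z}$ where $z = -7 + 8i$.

z * conjugate(z) = |z|^2 = a^2 + b^2
= (-7)^2 + 8^2 = 113


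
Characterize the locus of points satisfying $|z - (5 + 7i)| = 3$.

|z - z0| = r describes a circle centered at z0 with radius r
Here z0 = 5 + 7i and r = 3
Locus: Circle centered at (5, 7) with radius 3


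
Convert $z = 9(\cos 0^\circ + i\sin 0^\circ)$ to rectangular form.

a = r cos θ = 9 * 1 = 9
b = r sin θ = 9 * 0 = 0
z = 9


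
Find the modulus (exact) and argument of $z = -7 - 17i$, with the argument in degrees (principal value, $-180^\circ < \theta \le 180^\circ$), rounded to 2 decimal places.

|z| = sqrt((-7)^2 + (-17)^2) = sqrt(338)
arg(z) = arctan(b/a) = arctan(-17/-7) (quadrant-adjusted) = -112.38°


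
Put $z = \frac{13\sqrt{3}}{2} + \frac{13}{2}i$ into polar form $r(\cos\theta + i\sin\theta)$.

r = |z| = sqrt(a^2 + b^2) = sqrt((13*sqrt(3)/2)^2 + (13/2)^2) = sqrt(507/4 + 169/4) = sqrt(169) = 13
θ = arctan(b/a) = arctan(6.5/11.2583) (quadrant-adjusted) = 30°
z = 13(cos 30° + i sin 30°)


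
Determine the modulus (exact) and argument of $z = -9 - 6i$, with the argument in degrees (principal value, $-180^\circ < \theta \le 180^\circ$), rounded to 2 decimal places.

|z| = sqrt((-9)^2 + (-6)^2) = sqrt(117)
arg(z) = arctan(b/a) = arctan(-6/-9) (quadrant-adjusted) = -146.31°


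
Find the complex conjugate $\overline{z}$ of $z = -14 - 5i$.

If z = a + bi, then conjugate(z) = a - bi
conjugate(-14 - 5i) = -14 + 5i


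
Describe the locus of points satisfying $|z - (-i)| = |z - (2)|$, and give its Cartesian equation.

|z - z1| = |z - z2| means z is equidistant from z1 and z2,
i.e. the perpendicular bisector of the segment from (0, -1) to (2, 0) (midpoint (1, -1/2)).
With z = x + yi, square both sides:
(x - 0)^2 + (y - (-1))^2 = (x - 2)^2 + (y - 0)^2
The x^2 and y^2 terms cancel: 4x + 2y = 4 - 1 = 3
Simplify: 4x + 2y = 3
Locus: Perpendicular bisector of the segment from (0, -1) to (2, 0): the line 4x + 2y = 3


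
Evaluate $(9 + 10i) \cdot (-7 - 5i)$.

(a1*a2 - b1*b2) + (a1*b2 + b1*a2)i
= (-63 - (-50)) + (-45 + (-70))i
= -13 - 115i


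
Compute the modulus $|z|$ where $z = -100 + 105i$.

|z| = sqrt(a^2 + b^2) = sqrt((-100)^2 + 105^2) = sqrt(21025) = 145


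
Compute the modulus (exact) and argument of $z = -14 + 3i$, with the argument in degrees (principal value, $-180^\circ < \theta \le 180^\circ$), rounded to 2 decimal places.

|z| = sqrt((-14)^2 + 3^2) = sqrt(205)
arg(z) = arctan(b/a) = arctan(3/-14) (quadrant-adjusted) = 167.91°


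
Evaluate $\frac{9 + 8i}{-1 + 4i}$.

Multiply numerator and denominator by conjugate (-1 - 4i):
= (9 + 8i)(-1 - 4i) / ((-1)^2 + 4^2)
= (23 - 44i) / 17
= 23/17 - (44/17)i


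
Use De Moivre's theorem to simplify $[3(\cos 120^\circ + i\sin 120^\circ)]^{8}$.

By De Moivre: z^n = r^n(cos(nθ) + i sin(nθ))
= 3^8(cos(8*120°) + i sin(8*120°))
= 6561(cos 240° + i sin 240°)
= -6561/2 - (6561*sqrt(3)/2)i


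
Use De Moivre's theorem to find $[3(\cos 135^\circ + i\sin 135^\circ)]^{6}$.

By De Moivre: z^n = r^n(cos(nθ) + i sin(nθ))
= 3^6(cos(6*135°) + i sin(6*135°))
= 729(cos 90° + i sin 90°)
= 729i


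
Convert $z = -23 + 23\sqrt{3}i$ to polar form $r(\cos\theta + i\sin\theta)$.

r = |z| = sqrt(a^2 + b^2) = sqrt((-23)^2 + (23*sqrt(3))^2) = sqrt(529 + 1587) = sqrt(2116) = 46
θ = arctan(b/a) = arctan(39.8372/-23) (quadrant-adjusted) = 120°
z = 46(cos 120° + i sin 120°)


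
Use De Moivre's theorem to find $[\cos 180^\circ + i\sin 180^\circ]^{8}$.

By De Moivre: z^n = r^n(cos(nθ) + i sin(nθ))
= 1^8(cos(8*180°) + i sin(8*180°))
= 1(cos 0° + i sin 0°)
= 1


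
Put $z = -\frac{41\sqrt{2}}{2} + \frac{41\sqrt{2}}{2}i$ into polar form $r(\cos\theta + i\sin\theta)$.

r = |z| = sqrt(a^2 + b^2) = sqrt((-41*sqrt(2)/2)^2 + (41*sqrt(2)/2)^2) = sqrt(1681/2 + 1681/2) = sqrt(1681) = 41
θ = arctan(b/a) = arctan(28.9914/-28.9914) (quadrant-adjusted) = 135°
z = 41(cos 135° + i sin 135°)


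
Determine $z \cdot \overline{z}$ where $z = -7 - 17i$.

z * conjugate(z) = |z|^2 = a^2 + b^2
= (-7)^2 + (-17)^2 = 338


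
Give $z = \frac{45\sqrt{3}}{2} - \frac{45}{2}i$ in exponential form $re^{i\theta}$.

r = |z| = sqrt((45*sqrt(3)/2)^2 + (-45/2)^2) = sqrt(6075/4 + 2025/4) = sqrt(2025) = 45
θ = arctan(b/a) = arctan(-22.5/38.9711) (quadrant-adjusted) = -30° = -π/6
z = 45e^(-i*π/6)


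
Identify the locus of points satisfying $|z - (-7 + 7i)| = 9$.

|z - z0| = r describes a circle centered at z0 with radius r
Here z0 = -7 + 7i and r = 9
Locus: Circle centered at (-7, 7) with radius 9


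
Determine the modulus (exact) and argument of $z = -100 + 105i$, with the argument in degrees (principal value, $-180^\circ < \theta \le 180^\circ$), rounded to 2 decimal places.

|z| = sqrt((-100)^2 + 105^2) = 145
arg(z) = arctan(b/a) = arctan(105/-100) (quadrant-adjusted) = 133.60°


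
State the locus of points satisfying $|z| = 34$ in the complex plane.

|z| = 34 means sqrt(x^2 + y^2) = 34
This is a circle of radius 34 centered at the origin


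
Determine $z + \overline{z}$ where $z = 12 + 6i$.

z + conjugate(z) = (a + bi) + (a - bi) = 2a
= 2 * 12 = 24


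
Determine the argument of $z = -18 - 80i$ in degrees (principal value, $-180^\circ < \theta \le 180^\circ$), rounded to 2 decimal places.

θ = arctan(b/a) = arctan(-80/-18) (quadrant-adjusted) = -102.68°


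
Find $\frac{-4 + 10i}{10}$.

Divisor is real, so divide each part by 10:
= -2/5 + i


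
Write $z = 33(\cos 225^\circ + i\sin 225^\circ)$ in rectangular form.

a = r cos θ = 33 * -sqrt(2)/2 = -33*sqrt(2)/2
b = r sin θ = 33 * -sqrt(2)/2 = -33*sqrt(2)/2
z = -33*sqrt(2)/2 - (33*sqrt(2)/2)i


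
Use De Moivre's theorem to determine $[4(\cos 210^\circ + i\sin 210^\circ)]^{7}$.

By De Moivre: z^n = r^n(cos(nθ) + i sin(nθ))
= 4^7(cos(7*210°) + i sin(7*210°))
= 16384(cos 30° + i sin 30°)
= 8192*sqrt(3) + 8192i


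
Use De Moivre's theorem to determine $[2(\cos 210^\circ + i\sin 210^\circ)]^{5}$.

By De Moivre: z^n = r^n(cos(nθ) + i sin(nθ))
= 2^5(cos(5*210°) + i sin(5*210°))
= 32(cos 330° + i sin 330°)
= 16*sqrt(3) - 16i


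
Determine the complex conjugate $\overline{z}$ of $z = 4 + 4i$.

If z = a + bi, then conjugate(z) = a - bi
conjugate(4 + 4i) = 4 - 4i


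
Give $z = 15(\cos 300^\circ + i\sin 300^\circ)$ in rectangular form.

a = r cos θ = 15 * 1/2 = 15/2
b = r sin θ = 15 * -sqrt(3)/2 = -15*sqrt(3)/2
z = 15/2 - (15*sqrt(3)/2)i


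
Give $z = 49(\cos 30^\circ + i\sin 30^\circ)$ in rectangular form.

a = r cos θ = 49 * sqrt(3)/2 = 49*sqrt(3)/2
b = r sin θ = 49 * 1/2 = 49/2
z = 49*sqrt(3)/2 + (49/2)i


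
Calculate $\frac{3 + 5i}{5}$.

Divisor is real, so divide each part by 5:
= 3/5 + i


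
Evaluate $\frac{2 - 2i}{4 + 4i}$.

Multiply numerator and denominator by conjugate (4 - 4i):
= (2 - 2i)(4 - 4i) / (4^2 + 4^2)
= (-16i) / 32
Divide through by 16: (-i) / 2
= 0 - (1/2)i


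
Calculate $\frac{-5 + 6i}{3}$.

Divisor is real, so divide each part by 3:
= -5/3 + 2i


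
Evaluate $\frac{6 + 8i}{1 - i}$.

Multiply numerator and denominator by conjugate (1 + i):
= (6 + 8i)(1 + i) / (1^2 + (-1)^2)
= (-2 + 14i) / 2
= -1 + 7i


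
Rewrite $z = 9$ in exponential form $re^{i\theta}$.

r = |z| = sqrt((9)^2 + (0)^2) = sqrt(81 + 0) = sqrt(81) = 9
b = 0 and a > 0, so z lies on the positive real axis: θ = 0
z = 9e^(i*0) = 9


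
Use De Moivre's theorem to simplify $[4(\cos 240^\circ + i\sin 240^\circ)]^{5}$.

By De Moivre: z^n = r^n(cos(nθ) + i sin(nθ))
= 4^5(cos(5*240°) + i sin(5*240°))
= 1024(cos 120° + i sin 120°)
= -512 + 512*sqrt(3)i


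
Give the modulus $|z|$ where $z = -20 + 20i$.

|z| = sqrt(a^2 + b^2) = sqrt((-20)^2 + 20^2) = sqrt(800) = sqrt(800)


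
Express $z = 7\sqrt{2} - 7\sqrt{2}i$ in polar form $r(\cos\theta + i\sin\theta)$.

r = |z| = sqrt(a^2 + b^2) = sqrt((7*sqrt(2))^2 + (-7*sqrt(2))^2) = sqrt(98 + 98) = sqrt(196) = 14
θ = arctan(b/a) = arctan(-9.8995/9.8995) (quadrant-adjusted) = 315°
z = 14(cos 315° + i sin 315°)


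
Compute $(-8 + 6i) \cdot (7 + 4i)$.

(a1*a2 - b1*b2) + (a1*b2 + b1*a2)i
= (-56 - 24) + (-32 + 42)i
= -80 + 10i


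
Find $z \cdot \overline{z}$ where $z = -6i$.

z * conjugate(z) = |z|^2 = a^2 + b^2
= 0^2 + (-6)^2 = 36


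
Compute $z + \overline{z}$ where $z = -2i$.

z + conjugate(z) = (a + bi) + (a - bi) = 2a
= 2 * 0 = 0


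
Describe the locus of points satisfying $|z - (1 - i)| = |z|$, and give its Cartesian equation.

|z - z1| = |z - z2| means z is equidistant from z1 and z2,
i.e. the perpendicular bisector of the segment from (1, -1) to (0, 0) (midpoint (1/2, -1/2)).
With z = x + yi, square both sides:
(x - 1)^2 + (y - (-1))^2 = (x - 0)^2 + (y - 0)^2
The x^2 and y^2 terms cancel: -2x + 2y = 0 - 2 = -2
Simplify: x - y = 1
Locus: Perpendicular bisector of the segment from (1, -1) to (0, 0): the line x - y = 1


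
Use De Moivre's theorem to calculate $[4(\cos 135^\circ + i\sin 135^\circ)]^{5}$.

By De Moivre: z^n = r^n(cos(nθ) + i sin(nθ))
= 4^5(cos(5*135°) + i sin(5*135°))
= 1024(cos 315° + i sin 315°)
= 512*sqrt(2) - 512*sqrt(2)i


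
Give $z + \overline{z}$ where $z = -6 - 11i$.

z + conjugate(z) = (a + bi) + (a - bi) = 2a
= 2 * (-6) = -12


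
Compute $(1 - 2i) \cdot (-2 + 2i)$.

(a1*a2 - b1*b2) + (a1*b2 + b1*a2)i
= (-2 - (-4)) + (2 + 4)i
= 2 + 6i


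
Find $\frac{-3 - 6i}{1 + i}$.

Multiply numerator and denominator by conjugate (1 - i):
= (-3 - 6i)(1 - i) / (1^2 + 1^2)
= (-9 - 3i) / 2
= -9/2 - (3/2)i


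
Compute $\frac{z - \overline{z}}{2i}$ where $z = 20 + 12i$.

z - conjugate(z) = 2bi
(z - conjugate(z))/(2i) = 2bi/(2i) = b = 12


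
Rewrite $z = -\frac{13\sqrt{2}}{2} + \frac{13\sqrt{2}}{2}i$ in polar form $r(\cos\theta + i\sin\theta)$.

r = |z| = sqrt(a^2 + b^2) = sqrt((-13*sqrt(2)/2)^2 + (13*sqrt(2)/2)^2) = sqrt(169/2 + 169/2) = sqrt(169) = 13
θ = arctan(b/a) = arctan(9.1924/-9.1924) (quadrant-adjusted) = 135°
z = 13(cos 135° + i sin 135°)


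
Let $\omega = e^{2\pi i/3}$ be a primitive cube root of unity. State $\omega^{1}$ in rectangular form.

ω^1 = e^(2πi·1/3) = e^(i·2π/3)
= cos(2π/3) + i sin(2π/3)
= -1/2 + (sqrt(3)/2)i


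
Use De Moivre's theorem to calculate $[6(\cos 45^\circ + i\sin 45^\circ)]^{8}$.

By De Moivre: z^n = r^n(cos(nθ) + i sin(nθ))
= 6^8(cos(8*45°) + i sin(8*45°))
= 1679616(cos 0° + i sin 0°)
= 1679616


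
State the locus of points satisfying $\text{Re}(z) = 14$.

Re(z) = x where z = x + yi; the equation x = 14 is satisfied by all points with that x-coordinate
Locus: Vertical line x = 14


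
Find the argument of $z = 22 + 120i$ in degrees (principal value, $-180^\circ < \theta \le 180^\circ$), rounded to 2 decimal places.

θ = arctan(b/a) = arctan(120/22) (quadrant-adjusted) = 79.61°


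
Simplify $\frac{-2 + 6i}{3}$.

Divisor is real, so divide each part by 3:
= -2/3 + 2i


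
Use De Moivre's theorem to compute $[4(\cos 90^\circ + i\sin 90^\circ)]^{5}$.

By De Moivre: z^n = r^n(cos(nθ) + i sin(nθ))
= 4^5(cos(5*90°) + i sin(5*90°))
= 1024(cos 90° + i sin 90°)
= 1024i


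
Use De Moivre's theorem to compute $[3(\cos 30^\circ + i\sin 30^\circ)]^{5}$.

By De Moivre: z^n = r^n(cos(nθ) + i sin(nθ))
= 3^5(cos(5*30°) + i sin(5*30°))
= 243(cos 150° + i sin 150°)
= -243*sqrt(3)/2 + (243/2)i


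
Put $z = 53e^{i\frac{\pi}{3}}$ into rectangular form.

a = r cos θ = 53 * 1/2 = 53/2
b = r sin θ = 53 * sqrt(3)/2 = 53*sqrt(3)/2
z = 53/2 + (53*sqrt(3)/2)i


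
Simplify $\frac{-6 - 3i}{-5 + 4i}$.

Multiply numerator and denominator by conjugate (-5 - 4i):
= (-6 - 3i)(-5 - 4i) / ((-5)^2 + 4^2)
= (18 + 39i) / 41
= 18/41 + (39/41)i


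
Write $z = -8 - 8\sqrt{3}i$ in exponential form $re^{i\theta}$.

r = |z| = sqrt((-8)^2 + (-8*sqrt(3))^2) = sqrt(64 + 192) = sqrt(256) = 16
θ = arctan(b/a) = arctan(-13.8564/-8) (quadrant-adjusted) = -120° = -2π/3
z = 16e^(-i*2π/3)


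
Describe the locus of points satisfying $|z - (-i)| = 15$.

|z - z0| = r describes a circle centered at z0 with radius r
Here z0 = -i and r = 15
Locus: Circle centered at (0, -1) with radius 15


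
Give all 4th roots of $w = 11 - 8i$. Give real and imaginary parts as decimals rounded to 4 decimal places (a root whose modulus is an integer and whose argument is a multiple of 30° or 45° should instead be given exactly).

|w| = sqrt(185) ≈ 13.601471, arg(w) ≈ 323.972627°
Root modulus = sqrt(185)^(1/4) ≈ 1.920421
Root arguments: θ_k = (arg(w) + 360°k)/4 for k = 0, 1, ..., 3
Compute each root as (root modulus)(cos θ_k + i sin θ_k) using full-precision intermediates, then round to 4 decimal places.
Roots: 0.3006 + 1.8967i, -1.8967 + 0.3006i, -0.3006 - 1.8967i, 1.8967 - 0.3006i


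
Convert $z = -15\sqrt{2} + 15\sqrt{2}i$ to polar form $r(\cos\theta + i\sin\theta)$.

r = |z| = sqrt(a^2 + b^2) = sqrt((-15*sqrt(2))^2 + (15*sqrt(2))^2) = sqrt(450 + 450) = sqrt(900) = 30
θ = arctan(b/a) = arctan(21.2132/-21.2132) (quadrant-adjusted) = 135°
z = 30(cos 135° + i sin 135°)


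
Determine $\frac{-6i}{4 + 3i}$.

Multiply numerator and denominator by conjugate (4 - 3i):
= (-6i)(4 - 3i) / (4^2 + 3^2)
= (-18 - 24i) / 25
= -18/25 - (24/25)i


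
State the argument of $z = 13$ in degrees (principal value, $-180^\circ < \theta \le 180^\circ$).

b = 0 and a > 0, so z lies on the positive real axis: θ = 0°


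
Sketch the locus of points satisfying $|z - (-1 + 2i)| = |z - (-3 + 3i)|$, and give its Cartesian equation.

|z - z1| = |z - z2| means z is equidistant from z1 and z2,
i.e. the perpendicular bisector of the segment from (-1, 2) to (-3, 3) (midpoint (-2, 5/2)).
With z = x + yi, square both sides:
(x - (-1))^2 + (y - 2)^2 = (x - (-3))^2 + (y - 3)^2
The x^2 and y^2 terms cancel: -4x + 2y = 18 - 5 = 13
Simplify: 4x - 2y = -13
Locus: Perpendicular bisector of the segment from (-1, 2) to (-3, 3): the line 4x - 2y = -13


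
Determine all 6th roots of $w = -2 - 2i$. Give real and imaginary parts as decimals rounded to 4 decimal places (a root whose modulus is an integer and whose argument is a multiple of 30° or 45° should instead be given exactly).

|w| = sqrt(8) ≈ 2.828427, arg(w) = 225°
Root modulus = sqrt(8)^(1/6) ≈ 1.189207
Root arguments: θ_k = (225° + 360°k)/6 for k = 0, 1, ..., 5
Compute each root as (root modulus)(cos θ_k + i sin θ_k) using full-precision intermediates, then round to 4 decimal places.
Roots: 0.9435 + 0.7239i, -0.1552 + 1.1790i, -1.0987 + 0.4551i, -0.9435 - 0.7239i, 0.1552 - 1.1790i, 1.0987 - 0.4551i


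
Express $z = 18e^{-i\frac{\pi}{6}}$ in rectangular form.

a = r cos θ = 18 * sqrt(3)/2 = 9*sqrt(3)
b = r sin θ = 18 * -1/2 = -9
z = 9*sqrt(3) - 9i


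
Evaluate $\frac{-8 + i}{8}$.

Divisor is real, so divide each part by 8:
= -1 + (1/8)i


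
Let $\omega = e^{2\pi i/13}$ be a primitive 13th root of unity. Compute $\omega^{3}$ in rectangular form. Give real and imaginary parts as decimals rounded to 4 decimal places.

ω^3 = e^(2πi·3/13) = e^(i·6π/13)
= cos(6π/13) + i sin(6π/13)
= 0.1205 + 0.9927i


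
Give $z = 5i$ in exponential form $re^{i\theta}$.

r = |z| = sqrt((0)^2 + (5)^2) = sqrt(0 + 25) = sqrt(25) = 5
a = 0 and b > 0, so z lies on the positive imaginary axis: θ = 90° = π/2
z = 5e^(i*π/2)


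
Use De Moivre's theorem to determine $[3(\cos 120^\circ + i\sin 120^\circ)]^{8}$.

By De Moivre: z^n = r^n(cos(nθ) + i sin(nθ))
= 3^8(cos(8*120°) + i sin(8*120°))
= 6561(cos 240° + i sin 240°)
= -6561/2 - (6561*sqrt(3)/2)i


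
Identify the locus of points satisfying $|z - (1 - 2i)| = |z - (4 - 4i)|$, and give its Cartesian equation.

|z - z1| = |z - z2| means z is equidistant from z1 and z2,
i.e. the perpendicular bisector of the segment from (1, -2) to (4, -4) (midpoint (5/2, -3)).
With z = x + yi, square both sides:
(x - 1)^2 + (y - (-2))^2 = (x - 4)^2 + (y - (-4))^2
The x^2 and y^2 terms cancel: 6x + (-4)y = 32 - 5 = 27
Simplify: 6x - 4y = 27
Locus: Perpendicular bisector of the segment from (1, -2) to (4, -4): the line 6x - 4y = 27


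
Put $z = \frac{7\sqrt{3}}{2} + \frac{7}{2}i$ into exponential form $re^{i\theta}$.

r = |z| = sqrt((7*sqrt(3)/2)^2 + (7/2)^2) = sqrt(147/4 + 49/4) = sqrt(49) = 7
θ = arctan(b/a) = arctan(3.5/6.0622) (quadrant-adjusted) = 30° = π/6
z = 7e^(i*π/6)


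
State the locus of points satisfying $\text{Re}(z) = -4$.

Re(z) = x where z = x + yi; the equation x = -4 is satisfied by all points with that x-coordinate
Locus: Vertical line x = -4


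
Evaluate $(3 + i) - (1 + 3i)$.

(3 - 1) + (1 - 3)i = 2 - 2i


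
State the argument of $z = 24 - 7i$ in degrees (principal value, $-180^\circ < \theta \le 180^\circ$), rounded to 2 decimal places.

θ = arctan(b/a) = arctan(-7/24) (quadrant-adjusted) = -16.26°


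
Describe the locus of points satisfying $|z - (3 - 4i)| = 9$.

|z - z0| = r describes a circle centered at z0 with radius r
Here z0 = 3 - 4i and r = 9
Locus: Circle centered at (3, -4) with radius 9


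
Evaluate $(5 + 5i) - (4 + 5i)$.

(5 - 4) + (5 - 5)i = 1


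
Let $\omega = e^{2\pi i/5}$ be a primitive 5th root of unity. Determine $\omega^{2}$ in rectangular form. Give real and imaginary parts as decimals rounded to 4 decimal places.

ω^2 = e^(2πi·2/5) = e^(i·4π/5)
= cos(4π/5) + i sin(4π/5)
= -0.8090 + 0.5878i


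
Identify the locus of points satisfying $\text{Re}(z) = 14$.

Re(z) = x where z = x + yi; the equation x = 14 is satisfied by all points with that x-coordinate
Locus: Vertical line x = 14


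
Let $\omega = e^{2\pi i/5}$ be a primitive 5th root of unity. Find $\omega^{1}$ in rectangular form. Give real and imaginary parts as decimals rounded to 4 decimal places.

ω^1 = e^(2πi·1/5) = e^(i·2π/5)
= cos(2π/5) + i sin(2π/5)
= 0.3090 + 0.9511i


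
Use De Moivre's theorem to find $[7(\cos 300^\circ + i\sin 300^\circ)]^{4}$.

By De Moivre: z^n = r^n(cos(nθ) + i sin(nθ))
= 7^4(cos(4*300°) + i sin(4*300°))
= 2401(cos 120° + i sin 120°)
= -2401/2 + (2401*sqrt(3)/2)i


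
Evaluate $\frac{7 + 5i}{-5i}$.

Multiply numerator and denominator by conjugate (5i):
= (7 + 5i)(5i) / (0^2 + (-5)^2)
= (-25 + 35i) / 25
Divide through by 5: (-5 + 7i) / 5
= -1 + (7/5)i
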